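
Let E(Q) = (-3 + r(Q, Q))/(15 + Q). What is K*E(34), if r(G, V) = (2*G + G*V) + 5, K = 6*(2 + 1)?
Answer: 22068/49 ≈ 450.37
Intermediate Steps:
K = 18 (K = 6*3 = 18)
r(G, V) = 5 + 2*G + G*V
E(Q) = (2 + Q² + 2*Q)/(15 + Q) (E(Q) = (-3 + (5 + 2*Q + Q*Q))/(15 + Q) = (-3 + (5 + 2*Q + Q²))/(15 + Q) = (-3 + (5 + Q² + 2*Q))/(15 + Q) = (2 + Q² + 2*Q)/(15 + Q))
K*E(34) = 18*((2 + 34² + 2*34)/(15 + 34)) = 18*((2 + 1156 + 68)/49) = 18*((1/49)*1226) = 18*(1226/49) = 22068/49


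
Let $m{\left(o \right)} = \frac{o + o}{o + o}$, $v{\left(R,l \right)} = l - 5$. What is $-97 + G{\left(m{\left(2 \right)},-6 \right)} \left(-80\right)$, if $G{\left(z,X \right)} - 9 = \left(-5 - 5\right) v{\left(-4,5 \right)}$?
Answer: $-817$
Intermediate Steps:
$v{\left(R,l \right)} = -5 + l$ ($v{\left(R,l \right)} = l - 5 = -5 + l$)
$m{\left(o \right)} = 1$ ($m{\left(o \right)} = \frac{2 o}{2 o} = 2 o \frac{1}{2 o} = 1$)
$G{\left(z,X \right)} = 9$ ($G{\left(z,X \right)} = 9 + \left(-5 - 5\right) \left(-5 + 5\right) = 9 - 0 = 9 + 0 = 9$)
$-97 + G{\left(m{\left(2 \right)},-6 \right)} \left(-80\right) = -97 + 9 \left(-80\right) = -97 - 720 = -817$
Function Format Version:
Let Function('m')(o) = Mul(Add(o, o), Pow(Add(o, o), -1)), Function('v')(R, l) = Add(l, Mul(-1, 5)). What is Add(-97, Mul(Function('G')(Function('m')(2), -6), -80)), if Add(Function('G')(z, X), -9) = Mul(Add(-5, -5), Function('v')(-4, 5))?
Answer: -817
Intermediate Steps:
Function('v')(R, l) = Add(-5, l) (Function('v')(R, l) = Add(l, -5) = Add(-5, l))
Function('m')(o) = 1 (Function('m')(o) = Mul(Mul(2, o), Pow(Mul(2, o), -1)) = Mul(Mul(2, o), Mul(Rational(1, 2), Pow(o, -1))) = 1)
Function('G')(z, X) = 9 (Function('G')(z, X) = Add(9, Mul(Add(-5, -5), Add(-5, 5))) = Add(9, Mul(-10, 0)) = Add(9, 0) = 9)
Add(-97, Mul(Function('G')(Function('m')(2), -6), -80)) = Add(-97, Mul(9, -80)) = Add(-97, -720) = -817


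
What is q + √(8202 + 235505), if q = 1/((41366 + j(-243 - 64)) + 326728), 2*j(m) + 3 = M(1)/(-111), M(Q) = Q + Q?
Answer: 222/81716533 + √243707 ≈ 493.67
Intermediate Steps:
M(Q) = 2*Q
j(m) = -335/222 (j(m) = -3/2 + ((2*1)/(-111))/2 = -3/2 + (2*(-1/111))/2 = -3/2 + (½)*(-2/111) = -3/2 - 1/111 = -335/222)
q = 222/81716533 (q = 1/((41366 - 335/222) + 326728) = 1/(9182917/222 + 326728) = 1/(81716533/222) = 222/81716533 ≈ 2.7167e-6)
q + √(8202 + 235505) = 222/81716533 + √(8202 + 235505) = 222/81716533 + √243707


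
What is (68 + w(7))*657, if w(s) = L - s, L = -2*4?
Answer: 34821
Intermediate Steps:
L = -8
w(s) = -8 - s
(68 + w(7))*657 = (68 + (-8 - 1*7))*657 = (68 + (-8 - 7))*657 = (68 - 15)*657 = 53*657 = 34821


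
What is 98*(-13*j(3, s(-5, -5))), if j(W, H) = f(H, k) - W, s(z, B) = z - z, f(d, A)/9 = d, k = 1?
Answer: 3822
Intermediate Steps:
f(d, A) = 9*d
s(z, B) = 0
j(W, H) = -W + 9*H (j(W, H) = 9*H - W = -W + 9*H)
98*(-13*j(3, s(-5, -5))) = 98*(-13*(-1*3 + 9*0)) = 98*(-13*(-3 + 0)) = 98*(-13*(-3)) = 98*39 = 3822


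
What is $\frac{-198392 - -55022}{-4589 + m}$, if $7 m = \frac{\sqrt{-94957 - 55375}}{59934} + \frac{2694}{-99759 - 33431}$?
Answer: $\frac{2620272136132706807401914600}{83869961666185799122455239} + \frac{19053940275967479750 i \sqrt{767}}{83869961666185799122455239} \approx 31.242 + 6.2918 \cdot 10^{-6} i$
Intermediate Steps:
$m = - \frac{1347}{466165} + \frac{i \sqrt{767}}{29967}$ ($m = \frac{\frac{\sqrt{-94957 - 55375}}{59934} + \frac{2694}{-99759 - 33431}}{7} = \frac{\sqrt{-150332} \cdot \frac{1}{59934} + \frac{2694}{-133190}}{7} = \frac{14 i \sqrt{767} \cdot \frac{1}{59934} + 2694 \left(- \frac{1}{133190}\right)}{7} = \frac{\frac{i \sqrt{767}}{4281} - \frac{1347}{66595}}{7} = \frac{- \frac{1347}{66595} + \frac{i \sqrt{767}}{4281}}{7} = - \frac{1347}{466165} + \frac{i \sqrt{767}}{29967} \approx -0.0028895 + 0.00092418 i$)
$\frac{-198392 - -55022}{-4589 + m} = \frac{-198392 - -55022}{-4589 - \left(\frac{1347}{466165} - \frac{i \sqrt{767}}{29967}\right)} = \frac{-198392 + \left(-116785 + 171807\right)}{- \frac{2139232532}{466165} + \frac{i \sqrt{767}}{29967}} = \frac{-198392 + 55022}{- \frac{2139232532}{466165} + \frac{i \sqrt{767}}{29967}} = - \frac{143370}{- \frac{2139232532}{466165} + \frac{i \sqrt{767}}{29967}}$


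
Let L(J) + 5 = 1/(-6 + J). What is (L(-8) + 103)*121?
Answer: 165891/14 ≈ 11849.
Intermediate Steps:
L(J) = -5 + 1/(-6 + J)
(L(-8) + 103)*121 = ((31 - 5*(-8))/(-6 - 8) + 103)*121 = ((31 + 40)/(-14) + 103)*121 = (-1/14*71 + 103)*121 = (-71/14 + 103)*121 = (1371/14)*121 = 165891/14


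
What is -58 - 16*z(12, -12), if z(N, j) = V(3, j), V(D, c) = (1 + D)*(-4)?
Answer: 198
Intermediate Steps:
V(D, c) = -4 - 4*D
z(N, j) = -16 (z(N, j) = -4 - 4*3 = -4 - 12 = -16)
-58 - 16*z(12, -12) = -58 - 16*(-16) = -58 + 256 = 198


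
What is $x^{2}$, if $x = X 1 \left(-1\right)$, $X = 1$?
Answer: $1$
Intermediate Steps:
$x = -1$ ($x = 1 \cdot 1 \left(-1\right) = 1 \left(-1\right) = -1$)
$x^{2} = \left(-1\right)^{2} = 1$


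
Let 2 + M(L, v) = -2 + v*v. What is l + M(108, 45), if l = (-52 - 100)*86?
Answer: -11051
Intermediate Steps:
M(L, v) = -4 + v**2 (M(L, v) = -2 + (-2 + v*v) = -2 + (-2 + v**2) = -4 + v**2)
l = -13072 (l = -152*86 = -13072)
l + M(108, 45) = -13072 + (-4 + 45**2) = -13072 + (-4 + 2025) = -13072 + 2021 = -11051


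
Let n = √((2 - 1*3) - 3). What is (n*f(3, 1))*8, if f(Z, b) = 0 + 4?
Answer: 64*I ≈ 64.0*I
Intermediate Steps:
n = 2*I (n = √((2 - 3) - 3) = √(-1 - 3) = √(-4) = 2*I ≈ 2.0*I)
f(Z, b) = 4
(n*f(3, 1))*8 = ((2*I)*4)*8 = (8*I)*8 = 64*I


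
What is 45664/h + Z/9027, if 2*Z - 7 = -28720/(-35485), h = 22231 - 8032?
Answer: 1950560158403/606435683454 ≈ 3.2164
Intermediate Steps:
h = 14199
Z = 55423/14194 (Z = 7/2 + (-28720/(-35485))/2 = 7/2 + (-28720*(-1/35485))/2 = 7/2 + (½)*(5744/7097) = 7/2 + 2872/7097 = 55423/14194 ≈ 3.9047)
45664/h + Z/9027 = 45664/14199 + (55423/14194)/9027 = 45664*(1/14199) + (55423/14194)*(1/9027) = 45664/14199 + 55423/128129238 = 1950560158403/606435683454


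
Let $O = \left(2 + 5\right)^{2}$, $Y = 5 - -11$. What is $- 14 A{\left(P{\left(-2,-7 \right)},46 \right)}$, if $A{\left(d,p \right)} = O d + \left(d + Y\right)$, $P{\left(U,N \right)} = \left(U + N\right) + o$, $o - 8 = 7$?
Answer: $-4424$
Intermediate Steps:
$o = 15$ ($o = 8 + 7 = 15$)
$P{\left(U,N \right)} = 15 + N + U$ ($P{\left(U,N \right)} = \left(U + N\right) + 15 = \left(N + U\right) + 15 = 15 + N + U$)
$Y = 16$ ($Y = 5 + 11 = 16$)
$O = 49$ ($O = 7^{2} = 49$)
$A{\left(d,p \right)} = 16 + 50 d$ ($A{\left(d,p \right)} = 49 d + \left(d + 16\right) = 49 d + \left(16 + d\right) = 16 + 50 d$)
$- 14 A{\left(P{\left(-2,-7 \right)},46 \right)} = - 14 \left(16 + 50 \left(15 - 7 - 2\right)\right) = - 14 \left(16 + 50 \cdot 6\right) = - 14 \left(16 + 300\right) = \left(-14\right) 316 = -4424$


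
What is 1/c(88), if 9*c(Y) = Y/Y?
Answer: 9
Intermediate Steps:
c(Y) = ⅑ (c(Y) = (Y/Y)/9 = (⅑)*1 = ⅑)
1/c(88) = 1/(⅑) = 9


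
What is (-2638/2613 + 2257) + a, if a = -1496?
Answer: 1985855/2613 ≈ 759.99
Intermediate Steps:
(-2638/2613 + 2257) + a = (-2638/2613 + 2257) - 1496 = 5894903/2613 - 1496 = 1985855/2613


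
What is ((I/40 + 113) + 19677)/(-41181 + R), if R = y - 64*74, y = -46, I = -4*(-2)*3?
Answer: -98953/229815 ≈ -0.43058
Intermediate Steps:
I = 24 (I = 8*3 = 24)
R = -4782 (R = -46 - 64*74 = -46 - 4736 = -4782)
((I/40 + 113) + 19677)/(-41181 + R) = ((24/40 + 113) + 19677)/(-41181 - 4782) = (((1/40)*24 + 113) + 19677)/(-45963) = ((⅗ + 113) + 19677)*(-1/45963) = (568/5 + 19677)*(-1/45963) = (98953/5)*(-1/45963) = -98953/229815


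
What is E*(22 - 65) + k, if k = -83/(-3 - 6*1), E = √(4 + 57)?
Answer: 83/9 - 43*√61 ≈ -326.62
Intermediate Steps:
E = √61 ≈ 7.8102
k = 83/9 (k = -83/(-3 - 6) = -83/(-9) = -83*(-⅑) = 83/9 ≈ 9.2222)
E*(22 - 65) + k = √61*(22 - 65) + 83/9 = √61*(-43) + 83/9 = -43*√61 + 83/9 = 83/9 - 43*√61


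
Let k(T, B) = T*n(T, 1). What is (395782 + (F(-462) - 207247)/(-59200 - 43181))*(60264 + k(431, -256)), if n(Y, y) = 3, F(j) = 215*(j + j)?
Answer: 831449636698631/34127 ≈ 2.4363e+10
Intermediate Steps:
F(j) = 430*j (F(j) = 215*(2*j) = 430*j)
k(T, B) = 3*T (k(T, B) = T*3 = 3*T)
(395782 + (F(-462) - 207247)/(-59200 - 43181))*(60264 + k(431, -256)) = (395782 + (430*(-462) - 207247)/(-59200 - 43181))*(60264 + 3*431) = (395782 + (-198660 - 207247)/(-102381))*(60264 + 1293) = (395782 - 405907*(-1/102381))*61557 = (395782 + 405907/102381)*61557 = (40520962849/102381)*61557 = 831449636698631/34127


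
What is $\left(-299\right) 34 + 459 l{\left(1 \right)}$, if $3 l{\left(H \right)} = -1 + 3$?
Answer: $-9860$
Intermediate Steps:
$l{\left(H \right)} = \frac{2}{3}$ ($l{\left(H \right)} = \frac{-1 + 3}{3} = \frac{1}{3} \cdot 2 = \frac{2}{3}$)
$\left(-299\right) 34 + 459 l{\left(1 \right)} = \left(-299\right) 34 + 459 \cdot \frac{2}{3} = -10166 + 306 = -9860$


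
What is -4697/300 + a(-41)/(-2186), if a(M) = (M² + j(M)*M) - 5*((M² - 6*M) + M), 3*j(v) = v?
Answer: -4055521/327900 ≈ -12.368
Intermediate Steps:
j(v) = v/3
a(M) = 25*M - 11*M²/3 (a(M) = (M² + (M/3)*M) - 5*((M² - 6*M) + M) = (M² + M²/3) - 5*(M² - 5*M) = 4*M²/3 + (-5*M² + 25*M) = 25*M - 11*M²/3)
-4697/300 + a(-41)/(-2186) = -4697/300 + ((⅓)*(-41)*(75 - 11*(-41)))/(-2186) = -4697*1/300 + ((⅓)*(-41)*(75 + 451))*(-1/2186) = -4697/300 + ((⅓)*(-41)*526)*(-1/2186) = -4697/300 - 21566/3*(-1/2186) = -4697/300 + 10783/3279 = -4055521/327900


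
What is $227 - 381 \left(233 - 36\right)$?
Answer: $-74830$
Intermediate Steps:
$227 - 381 \left(233 - 36\right) = 227 - 75057 = -74830$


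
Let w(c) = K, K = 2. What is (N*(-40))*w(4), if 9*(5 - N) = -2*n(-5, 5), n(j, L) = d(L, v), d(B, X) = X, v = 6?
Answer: -1520/3 ≈ -506.67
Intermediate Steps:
w(c) = 2
n(j, L) = 6
N = 19/3 (N = 5 - (-2)*6/9 = 5 - ⅑*(-12) = 5 + 4/3 = 19/3 ≈ 6.3333)
(N*(-40))*w(4) = ((19/3)*(-40))*2 = -760/3*2 = -1520/3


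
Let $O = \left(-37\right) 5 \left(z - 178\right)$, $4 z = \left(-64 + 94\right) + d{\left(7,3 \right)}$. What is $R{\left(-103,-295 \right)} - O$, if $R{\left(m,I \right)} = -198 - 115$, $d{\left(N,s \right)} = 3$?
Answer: $- \frac{126867}{4} \approx -31717.0$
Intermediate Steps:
$z = \frac{33}{4}$ ($z = \frac{\left(-64 + 94\right) + 3}{4} = \frac{30 + 3}{4} = \frac{1}{4} \cdot 33 = \frac{33}{4} \approx 8.25$)
$R{\left(m,I \right)} = -313$
$O = \frac{125615}{4}$ ($O = \left(-37\right) 5 \left(\frac{33}{4} - 178\right) = \left(-185\right) \left(- \frac{679}{4}\right) = \frac{125615}{4} \approx 31404.0$)
$R{\left(-103,-295 \right)} - O = -313 - \frac{125615}{4} = - \frac{126867}{4}$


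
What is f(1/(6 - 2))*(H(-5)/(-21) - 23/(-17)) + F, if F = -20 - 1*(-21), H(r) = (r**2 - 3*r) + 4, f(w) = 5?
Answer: -968/357 ≈ -2.7115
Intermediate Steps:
H(r) = 4 + r**2 - 3*r
F = 1 (F = -20 + 21 = 1)
f(1/(6 - 2))*(H(-5)/(-21) - 23/(-17)) + F = 5*((4 + (-5)**2 - 3*(-5))/(-21) - 23/(-17)) + 1 = 5*((4 + 25 + 15)*(-1/21) - 23*(-1/17)) + 1 = 5*(44*(-1/21) + 23/17) + 1 = 5*(-44/21 + 23/17) + 1 = 5*(-265/357) + 1 = -1325/357 + 1 = -968/357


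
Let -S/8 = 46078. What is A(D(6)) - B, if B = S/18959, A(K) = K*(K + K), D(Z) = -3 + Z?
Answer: 709886/18959 ≈ 37.443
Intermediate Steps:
S = -368624 (S = -8*46078 = -368624)
A(K) = 2*K² (A(K) = K*(2*K) = 2*K²)
B = -368624/18959 ≈ -19.443
A(D(6)) - B = 2*(-3 + 6)² - 1*(-368624/18959) = 2*3² + 368624/18959 = 2*9 + 368624/18959 = 18 + 368624/18959 = 709886/18959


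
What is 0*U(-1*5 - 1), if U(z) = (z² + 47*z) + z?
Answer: 0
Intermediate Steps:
U(z) = z² + 48*z
0*U(-1*5 - 1) = 0*((-1*5 - 1)*(48 + (-1*5 - 1))) = 0*((-5 - 1)*(48 + (-5 - 1))) = 0*(-6*(48 - 6)) = 0*(-6*42) = 0*(-252) = 0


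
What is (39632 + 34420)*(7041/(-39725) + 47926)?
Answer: 140984145238068/39725 ≈ 3.5490e+9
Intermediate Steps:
(39632 + 34420)*(7041/(-39725) + 47926) = 74052*(7041*(-1/39725) + 47926) = 74052*(-7041/39725 + 47926) = 74052*(1903853309/39725) = 140984145238068/39725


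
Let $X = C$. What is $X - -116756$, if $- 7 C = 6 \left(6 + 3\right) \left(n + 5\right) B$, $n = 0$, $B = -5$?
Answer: $\frac{818642}{7} \approx 1.1695 \cdot 10^{5}$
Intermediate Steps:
$C = \frac{1350}{7}$ ($C = - \frac{6 \left(6 + 3\right) \left(0 + 5\right) \left(-5\right)}{7} = - \frac{6 \cdot 9 \cdot 5 \left(-5\right)}{7} = - \frac{6 \cdot 45 \left(-5\right)}{7} = - \frac{270 \left(-5\right)}{7} = \left(- \frac{1}{7}\right) \left(-1350\right) = \frac{1350}{7} \approx 192.86$)
$X = \frac{1350}{7} \approx 192.86$
$X - -116756 = \frac{1350}{7} - -116756 = \frac{1350}{7} + 116756 = \frac{818642}{7}$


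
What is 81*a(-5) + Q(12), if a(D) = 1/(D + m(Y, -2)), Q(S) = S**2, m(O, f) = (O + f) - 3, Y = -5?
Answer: 693/5 ≈ 138.60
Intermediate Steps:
m(O, f) = -3 + O + f
a(D) = 1/(-10 + D) (a(D) = 1/(D + (-3 - 5 - 2)) = 1/(D - 10) = 1/(-10 + D))
81*a(-5) + Q(12) = 81/(-10 - 5) + 12**2 = 81/(-15) + 144 = 81*(-1/15) + 144 = -27/5 + 144 = 693/5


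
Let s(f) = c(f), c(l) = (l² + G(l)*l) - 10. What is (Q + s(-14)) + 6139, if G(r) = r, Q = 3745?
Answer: 10266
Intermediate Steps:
c(l) = -10 + 2*l² (c(l) = (l² + l*l) - 10 = (l² + l²) - 10 = 2*l² - 10 = -10 + 2*l²)
s(f) = -10 + 2*f²
(Q + s(-14)) + 6139 = (3745 + (-10 + 2*(-14)²)) + 6139 = (3745 + (-10 + 2*196)) + 6139 = (3745 + (-10 + 392)) + 6139 = (3745 + 382) + 6139 = 4127 + 6139 = 10266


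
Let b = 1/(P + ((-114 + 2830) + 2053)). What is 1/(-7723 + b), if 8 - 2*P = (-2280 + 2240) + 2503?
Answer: -7083/54702007 ≈ -0.00012948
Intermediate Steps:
P = -2455/2 (P = 4 - ((-2280 + 2240) + 2503)/2 = 4 - (-40 + 2503)/2 = 4 - ½*2463 = 4 - 2463/2 = -2455/2 ≈ -1227.5)
b = 2/7083 (b = 1/(-2455/2 + ((-114 + 2830) + 2053)) = 1/(-2455/2 + (2716 + 2053)) = 1/(-2455/2 + 4769) = 1/(7083/2) = 2/7083 ≈ 0.00028237)
1/(-7723 + b) = 1/(-7723 + 2/7083) = 1/(-54702007/7083) = -7083/54702007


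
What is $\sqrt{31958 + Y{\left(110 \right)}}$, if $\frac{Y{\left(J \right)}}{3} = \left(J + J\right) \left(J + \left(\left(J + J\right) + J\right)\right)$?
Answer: $\sqrt{322358} \approx 567.77$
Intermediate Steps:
$Y{\left(J \right)} = 24 J^{2}$ ($Y{\left(J \right)} = 3 \left(J + J\right) \left(J + \left(\left(J + J\right) + J\right)\right) = 3 \cdot 2 J \left(J + \left(2 J + J\right)\right) = 3 \cdot 2 J \left(J + 3 J\right) = 3 \cdot 2 J 4 J = 3 \cdot 8 J^{2} = 24 J^{2}$)
$\sqrt{31958 + Y{\left(110 \right)}} = \sqrt{31958 + 24 \cdot 110^{2}} = \sqrt{31958 + 24 \cdot 12100} = \sqrt{31958 + 290400} = \sqrt{322358}$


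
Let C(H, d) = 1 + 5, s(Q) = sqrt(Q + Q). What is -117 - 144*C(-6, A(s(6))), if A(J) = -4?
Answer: -981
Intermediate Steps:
s(Q) = sqrt(2)*sqrt(Q) (s(Q) = sqrt(2*Q) = sqrt(2)*sqrt(Q))
C(H, d) = 6
-117 - 144*C(-6, A(s(6))) = -117 - 144*6 = -117 - 864 = -981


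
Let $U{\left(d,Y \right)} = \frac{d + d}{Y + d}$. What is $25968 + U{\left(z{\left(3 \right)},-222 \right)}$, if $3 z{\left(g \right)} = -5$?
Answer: $\frac{17424538}{671} \approx 25968.0$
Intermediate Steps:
$z{\left(g \right)} = - \frac{5}{3}$ ($z{\left(g \right)} = \frac{1}{3} \left(-5\right) = - \frac{5}{3}$)
$U{\left(d,Y \right)} = \frac{2 d}{Y + d}$
$25968 + U{\left(z{\left(3 \right)},-222 \right)} = 25968 + 2 \left(- \frac{5}{3}\right) \frac{1}{-222 - \frac{5}{3}} = 25968 + 2 \left(- \frac{5}{3}\right) \frac{1}{- \frac{671}{3}} = 25968 + 2 \left(- \frac{5}{3}\right) \left(- \frac{3}{671}\right) = 25968 + \frac{10}{671} = \frac{17424538}{671}$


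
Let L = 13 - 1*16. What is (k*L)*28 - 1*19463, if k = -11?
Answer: -18539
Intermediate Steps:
L = -3 (L = 13 - 16 = -3)
(k*L)*28 - 1*19463 = -11*(-3)*28 - 1*19463 = 33*28 - 19463 = 924 - 19463 = -18539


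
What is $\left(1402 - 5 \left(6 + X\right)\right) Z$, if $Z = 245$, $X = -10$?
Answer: $348390$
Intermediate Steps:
$\left(1402 - 5 \left(6 + X\right)\right) Z = \left(1402 - 5 \left(6 - 10\right)\right) 245 = \left(1402 - -20\right) 245 = \left(1402 + 20\right) 245 = 1422 \cdot 245 = 348390$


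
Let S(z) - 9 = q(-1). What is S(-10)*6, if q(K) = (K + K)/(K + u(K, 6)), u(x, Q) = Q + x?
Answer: 51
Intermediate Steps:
q(K) = 2*K/(6 + 2*K) (q(K) = (K + K)/(K + (6 + K)) = (2*K)/(6 + 2*K) = 2*K/(6 + 2*K))
S(z) = 17/2 (S(z) = 9 - 1/(3 - 1) = 9 - 1/2 = 9 - 1*½ = 9 - ½ = 17/2)
S(-10)*6 = (17/2)*6 = 51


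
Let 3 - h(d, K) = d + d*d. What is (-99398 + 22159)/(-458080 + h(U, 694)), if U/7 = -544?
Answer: 77239/14955133 ≈ 0.0051647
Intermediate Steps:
U = -3808 (U = 7*(-544) = -3808)
h(d, K) = 3 - d - d² (h(d, K) = 3 - (d + d*d) = 3 - (d + d²) = 3 + (-d - d²) = 3 - d - d²)
(-99398 + 22159)/(-458080 + h(U, 694)) = (-99398 + 22159)/(-458080 + (3 - 1*(-3808) - 1*(-3808)²)) = -77239/(-458080 + (3 + 3808 - 1*14500864)) = -77239/(-458080 + (3 + 3808 - 14500864)) = -77239/(-458080 - 14497053) = -77239/(-14955133) = -77239*(-1/14955133) = 77239/14955133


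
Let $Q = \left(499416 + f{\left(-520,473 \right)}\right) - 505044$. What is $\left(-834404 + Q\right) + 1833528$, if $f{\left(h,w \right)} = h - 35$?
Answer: $992941$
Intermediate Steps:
$f{\left(h,w \right)} = -35 + h$
$Q = -6183$ ($Q = \left(499416 - 555\right) - 505044 = 498861 - 505044 = -6183$)
$\left(-834404 + Q\right) + 1833528 = \left(-834404 - 6183\right) + 1833528 = -840587 + 1833528 = 992941$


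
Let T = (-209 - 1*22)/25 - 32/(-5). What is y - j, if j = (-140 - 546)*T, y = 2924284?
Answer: 73058394/25 ≈ 2.9223e+6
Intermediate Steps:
T = -71/25 (T = (-209 - 22)*(1/25) - 32*(-1/5) = -231*1/25 + 32/5 = -231/25 + 32/5 = -71/25 ≈ -2.8400)
j = 48706/25 (j = (-140 - 546)*(-71/25) = -686*(-71/25) = 48706/25 ≈ 1948.2)
y - j = 2924284 - 1*48706/25 = 2924284 - 48706/25 = 73058394/25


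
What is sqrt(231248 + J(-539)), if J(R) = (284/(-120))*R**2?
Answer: I*sqrt(410686530)/30 ≈ 675.51*I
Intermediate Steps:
J(R) = -71*R**2/30 (J(R) = (284*(-1/120))*R**2 = -71*R**2/30)
sqrt(231248 + J(-539)) = sqrt(231248 - 71/30*(-539)**2) = sqrt(231248 - 71/30*290521) = sqrt(231248 - 20626991/30) = sqrt(-13689551/30) = I*sqrt(410686530)/30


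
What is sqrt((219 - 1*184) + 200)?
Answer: sqrt(235) ≈ 15.330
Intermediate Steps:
sqrt((219 - 1*184) + 200) = sqrt((219 - 184) + 200) = sqrt(35 + 200) = sqrt(235)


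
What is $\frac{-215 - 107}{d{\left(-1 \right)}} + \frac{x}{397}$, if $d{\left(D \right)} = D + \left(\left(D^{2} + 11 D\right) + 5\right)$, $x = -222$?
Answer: $\frac{63251}{1191} \approx 53.107$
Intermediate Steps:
$d{\left(D \right)} = 5 + D^{2} + 12 D$ ($d{\left(D \right)} = D + \left(5 + D^{2} + 11 D\right) = 5 + D^{2} + 12 D$)
$\frac{-215 - 107}{d{\left(-1 \right)}} + \frac{x}{397} = \frac{-215 - 107}{5 + \left(-1\right)^{2} + 12 \left(-1\right)} - \frac{222}{397} = \frac{-215 - 107}{5 + 1 - 12} - \frac{222}{397} = - \frac{322}{-6} - \frac{222}{397} = \left(-322\right) \left(- \frac{1}{6}\right) - \frac{222}{397} = \frac{161}{3} - \frac{222}{397} = \frac{63251}{1191}$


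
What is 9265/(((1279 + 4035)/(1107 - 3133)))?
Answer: -9385445/2657 ≈ -3532.3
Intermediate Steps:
9265/(((1279 + 4035)/(1107 - 3133))) = 9265/((5314/(-2026))) = 9265/((5314*(-1/2026))) = 9265/(-2657/1013) = 9265*(-1013/2657) = -9385445/2657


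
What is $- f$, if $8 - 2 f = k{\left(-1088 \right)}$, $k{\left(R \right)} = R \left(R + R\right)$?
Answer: $1183740$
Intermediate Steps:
$k{\left(R \right)} = 2 R^{2}$ ($k{\left(R \right)} = R 2 R = 2 R^{2}$)
$f = -1183740$ ($f = 4 - \frac{2 \left(-1088\right)^{2}}{2} = 4 - \frac{2 \cdot 1183744}{2} = 4 - 1183744 = -1183740$)
$- f = \left(-1\right) \left(-1183740\right) = 1183740$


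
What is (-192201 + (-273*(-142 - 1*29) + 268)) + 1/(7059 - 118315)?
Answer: -16159934001/111256 ≈ -1.4525e+5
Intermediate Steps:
(-192201 + (-273*(-142 - 1*29) + 268)) + 1/(7059 - 118315) = (-192201 + (-273*(-142 - 29) + 268)) + 1/(-111256) = (-192201 + (-273*(-171) + 268)) - 1/111256 = (-192201 + (46683 + 268)) - 1/111256 = (-192201 + 46951) - 1/111256 = -145250 - 1/111256 = -16159934001/111256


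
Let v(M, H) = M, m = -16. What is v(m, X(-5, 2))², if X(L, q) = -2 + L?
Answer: 256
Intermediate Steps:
v(m, X(-5, 2))² = (-16)² = 256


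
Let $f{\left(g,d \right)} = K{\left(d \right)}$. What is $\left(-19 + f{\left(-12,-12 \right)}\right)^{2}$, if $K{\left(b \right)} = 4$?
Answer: $225$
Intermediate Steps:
$f{\left(g,d \right)} = 4$
$\left(-19 + f{\left(-12,-12 \right)}\right)^{2} = \left(-19 + 4\right)^{2} = \left(-15\right)^{2} = 225$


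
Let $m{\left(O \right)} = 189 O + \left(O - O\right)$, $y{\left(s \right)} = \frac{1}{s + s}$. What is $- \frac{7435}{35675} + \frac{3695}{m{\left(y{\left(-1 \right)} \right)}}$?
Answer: $- \frac{53008693}{1348515} \approx -39.309$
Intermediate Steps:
$y{\left(s \right)} = \frac{1}{2 s}$
$m{\left(O \right)} = 189 O$ ($m{\left(O \right)} = 189 O + 0 = 189 O$)
$- \frac{7435}{35675} + \frac{3695}{m{\left(y{\left(-1 \right)} \right)}} = - \frac{7435}{35675} + \frac{3695}{189 \frac{1}{2 \left(-1\right)}} = \left(-7435\right) \frac{1}{35675} + \frac{3695}{189 \cdot \frac{1}{2} \left(-1\right)} = - \frac{1487}{7135} + \frac{3695}{189 \left(- \frac{1}{2}\right)} = - \frac{1487}{7135} + \frac{3695}{- \frac{189}{2}} = - \frac{1487}{7135} + 3695 \left(- \frac{2}{189}\right) = - \frac{1487}{7135} - \frac{7390}{189} = - \frac{53008693}{1348515}$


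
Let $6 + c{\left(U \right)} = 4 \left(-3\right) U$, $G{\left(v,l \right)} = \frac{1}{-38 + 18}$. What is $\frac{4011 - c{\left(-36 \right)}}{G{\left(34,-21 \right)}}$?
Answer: $-71700$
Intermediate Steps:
$G{\left(v,l \right)} = - \frac{1}{20}$ ($G{\left(v,l \right)} = \frac{1}{-20} = - \frac{1}{20}$)
$c{\left(U \right)} = -6 - 12 U$ ($c{\left(U \right)} = -6 + 4 \left(-3\right) U = -6 - 12 U$)
$\frac{4011 - c{\left(-36 \right)}}{G{\left(34,-21 \right)}} = \frac{4011 - \left(-6 - -432\right)}{- \frac{1}{20}} = \left(4011 - \left(-6 + 432\right)\right) \left(-20\right) = \left(4011 - 426\right) \left(-20\right) = 3585 \left(-20\right) = -71700$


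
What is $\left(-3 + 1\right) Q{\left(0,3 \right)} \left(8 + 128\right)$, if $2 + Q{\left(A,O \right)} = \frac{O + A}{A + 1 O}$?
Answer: $272$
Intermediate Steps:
$Q{\left(A,O \right)} = -1$ ($Q{\left(A,O \right)} = -2 + \frac{O + A}{A + 1 O} = -2 + \frac{A + O}{A + O} = -2 + 1 = -1$)
$\left(-3 + 1\right) Q{\left(0,3 \right)} \left(8 + 128\right) = \left(-3 + 1\right) \left(-1\right) \left(8 + 128\right) = \left(-2\right) \left(-1\right) 136 = 2 \cdot 136 = 272$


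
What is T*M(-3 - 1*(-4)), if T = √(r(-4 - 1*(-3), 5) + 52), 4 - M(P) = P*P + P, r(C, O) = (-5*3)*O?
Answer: 2*I*√23 ≈ 9.5917*I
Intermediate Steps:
r(C, O) = -15*O
M(P) = 4 - P - P² (M(P) = 4 - (P*P + P) = 4 - (P² + P) = 4 - (P + P²) = 4 + (-P - P²) = 4 - P - P²)
T = I*√23 (T = √(-15*5 + 52) = √(-75 + 52) = √(-23) = I*√23 ≈ 4.7958*I)
T*M(-3 - 1*(-4)) = (I*√23)*(4 - (-3 - 1*(-4)) - (-3 - 1*(-4))²) = (I*√23)*(4 - (-3 + 4) - (-3 + 4)²) = (I*√23)*(4 - 1*1 - 1*1²) = (I*√23)*(4 - 1 - 1*1) = (I*√23)*(4 - 1 - 1) = (I*√23)*2 = 2*I*√23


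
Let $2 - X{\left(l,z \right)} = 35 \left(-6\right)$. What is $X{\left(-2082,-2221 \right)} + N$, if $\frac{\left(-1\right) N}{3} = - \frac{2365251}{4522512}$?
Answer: $\frac{321956099}{1507504} \approx 213.57$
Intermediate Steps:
$X{\left(l,z \right)} = 212$ ($X{\left(l,z \right)} = 2 - 35 \left(-6\right) = 2 - -210 = 2 + 210 = 212$)
$N = \frac{2365251}{1507504}$ ($N = - 3 \left(- \frac{2365251}{4522512}\right) = - 3 \left(\left(-2365251\right) \frac{1}{4522512}\right) = \left(-3\right) \left(- \frac{788417}{1507504}\right) = \frac{2365251}{1507504} \approx 1.569$)
$X{\left(-2082,-2221 \right)} + N = 212 + \frac{2365251}{1507504} = \frac{321956099}{1507504}$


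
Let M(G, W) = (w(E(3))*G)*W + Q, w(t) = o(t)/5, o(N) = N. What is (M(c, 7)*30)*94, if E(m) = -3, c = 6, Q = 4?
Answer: -59784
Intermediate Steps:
w(t) = t/5
M(G, W) = 4 - 3*G*W/5 (M(G, W) = (((⅕)*(-3))*G)*W + 4 = (-3*G/5)*W + 4 = -3*G*W/5 + 4 = 4 - 3*G*W/5)
(M(c, 7)*30)*94 = ((4 - ⅗*6*7)*30)*94 = ((4 - 126/5)*30)*94 = -106/5*30*94 = -636*94 = -59784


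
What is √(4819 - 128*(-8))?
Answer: √5843 ≈ 76.439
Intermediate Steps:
√(4819 - 128*(-8)) = √(4819 + 1024) = √5843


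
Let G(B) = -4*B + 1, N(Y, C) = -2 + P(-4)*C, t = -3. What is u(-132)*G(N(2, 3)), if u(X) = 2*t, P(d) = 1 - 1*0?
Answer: 18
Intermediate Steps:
P(d) = 1 (P(d) = 1 + 0 = 1)
u(X) = -6 (u(X) = 2*(-3) = -6)
N(Y, C) = -2 + C (N(Y, C) = -2 + 1*C = -2 + C)
G(B) = 1 - 4*B
u(-132)*G(N(2, 3)) = -6*(1 - 4*(-2 + 3)) = -6*(1 - 4*1) = -6*(1 - 4) = -6*(-3) = 18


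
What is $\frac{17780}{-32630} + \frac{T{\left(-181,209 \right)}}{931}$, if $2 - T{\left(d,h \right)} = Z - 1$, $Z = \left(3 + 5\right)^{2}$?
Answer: $- \frac{1854361}{3037853} \approx -0.61042$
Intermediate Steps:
$Z = 64$ ($Z = 8^{2} = 64$)
$T{\left(d,h \right)} = -61$ ($T{\left(d,h \right)} = 2 - \left(64 - 1\right) = 2 - 63 = -61$)
$\frac{17780}{-32630} + \frac{T{\left(-181,209 \right)}}{931} = \frac{17780}{-32630} - \frac{61}{931} = 17780 \left(- \frac{1}{32630}\right) - \frac{61}{931} = - \frac{1778}{3263} - \frac{61}{931} = - \frac{1854361}{3037853}$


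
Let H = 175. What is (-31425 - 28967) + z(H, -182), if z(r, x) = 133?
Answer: -60259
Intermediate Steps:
(-31425 - 28967) + z(H, -182) = (-31425 - 28967) + 133 = -60392 + 133 = -60259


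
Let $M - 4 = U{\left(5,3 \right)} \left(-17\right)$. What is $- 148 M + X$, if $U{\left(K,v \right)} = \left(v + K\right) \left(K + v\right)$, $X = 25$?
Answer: $160457$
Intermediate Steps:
$U{\left(K,v \right)} = \left(K + v\right)^{2}$ ($U{\left(K,v \right)} = \left(K + v\right) \left(K + v\right) = \left(K + v\right)^{2}$)
$M = -1084$ ($M = 4 + \left(5 + 3\right)^{2} \left(-17\right) = 4 + 8^{2} \left(-17\right) = 4 + 64 \left(-17\right) = 4 - 1088 = -1084$)
$- 148 M + X = \left(-148\right) \left(-1084\right) + 25 = 160432 + 25 = 160457$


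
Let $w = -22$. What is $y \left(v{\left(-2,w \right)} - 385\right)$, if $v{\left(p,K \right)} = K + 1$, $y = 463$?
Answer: $-187978$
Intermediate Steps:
$v{\left(p,K \right)} = 1 + K$
$y \left(v{\left(-2,w \right)} - 385\right) = 463 \left(\left(1 - 22\right) - 385\right) = 463 \left(-21 - 385\right) = 463 \left(-406\right) = -187978$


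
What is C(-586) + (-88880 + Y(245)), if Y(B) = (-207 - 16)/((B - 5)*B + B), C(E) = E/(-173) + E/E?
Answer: -907845314224/10214785 ≈ -88876.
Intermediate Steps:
C(E) = 1 - E/173 (C(E) = E*(-1/173) + 1 = -E/173 + 1 = 1 - E/173)
Y(B) = -223/(B + B*(-5 + B)) (Y(B) = -223/((-5 + B)*B + B) = -223/(B*(-5 + B) + B) = -223/(B + B*(-5 + B)))
C(-586) + (-88880 + Y(245)) = (1 - 1/173*(-586)) + (-88880 - 223/(245*(-4 + 245))) = (1 + 586/173) + (-88880 - 223*1/245/241) = 759/173 + (-88880 - 223*1/245*1/241) = 759/173 + (-88880 - 223/59045) = 759/173 - 5247919823/59045 = -907845314224/10214785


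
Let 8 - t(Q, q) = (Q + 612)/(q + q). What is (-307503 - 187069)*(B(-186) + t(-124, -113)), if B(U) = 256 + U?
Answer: -4479833176/113 ≈ -3.9645e+7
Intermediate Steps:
t(Q, q) = 8 - (612 + Q)/(2*q) (t(Q, q) = 8 - (Q + 612)/(q + q) = 8 - (612 + Q)/(2*q))
(-307503 - 187069)*(B(-186) + t(-124, -113)) = (-307503 - 187069)*((256 - 186) + (1/2)*(-612 - 1*(-124) + 16*(-113))/(-113)) = -494572*(70 + (1/2)*(-1/113)*(-612 + 124 - 1808)) = -494572*(70 + (1/2)*(-1/113)*(-2296)) = -494572*(70 + 1148/113) = -494572*9058/113 = -4479833176/113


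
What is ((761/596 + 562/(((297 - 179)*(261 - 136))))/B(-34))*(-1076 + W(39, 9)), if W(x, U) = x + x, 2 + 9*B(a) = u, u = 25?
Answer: -25957310841/50548250 ≈ -513.52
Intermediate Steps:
B(a) = 23/9 (B(a) = -2/9 + (⅑)*25 = -2/9 + 25/9 = 23/9)
W(x, U) = 2*x
((761/596 + 562/(((297 - 179)*(261 - 136))))/B(-34))*(-1076 + W(39, 9)) = ((761/596 + 562/(((297 - 179)*(261 - 136))))/(23/9))*(-1076 + 2*39) = ((761*(1/596) + 562/((118*125)))*(9/23))*(-1076 + 78) = ((761/596 + 562/14750)*(9/23))*(-998) = ((761/596 + 562*(1/14750))*(9/23))*(-998) = ((761/596 + 281/7375)*(9/23))*(-998) = ((5779851/4395500)*(9/23))*(-998) = (52018659/101096500)*(-998) = -25957310841/50548250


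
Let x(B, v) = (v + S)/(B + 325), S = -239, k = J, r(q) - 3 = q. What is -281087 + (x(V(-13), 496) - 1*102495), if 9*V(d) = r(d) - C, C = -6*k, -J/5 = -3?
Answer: -1152661597/3005 ≈ -3.8358e+5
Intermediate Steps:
J = 15 (J = -5*(-3) = 15)
r(q) = 3 + q
k = 15
C = -90 (C = -6*15 = -90)
V(d) = 31/3 + d/9 (V(d) = ((3 + d) - 1*(-90))/9 = ((3 + d) + 90)/9 = (93 + d)/9 = 31/3 + d/9)
x(B, v) = (-239 + v)/(325 + B) (x(B, v) = (v - 239)/(B + 325) = (-239 + v)/(325 + B))
-281087 + (x(V(-13), 496) - 1*102495) = -281087 + ((-239 + 496)/(325 + (31/3 + (1/9)*(-13))) - 1*102495) = -281087 + (257/(325 + (31/3 - 13/9)) - 102495) = -281087 + (257/(325 + 80/9) - 102495) = -281087 + (257/(3005/9) - 102495) = -281087 + ((9/3005)*257 - 102495) = -281087 + (2313/3005 - 102495) = -281087 - 307995162/3005 = -1152661597/3005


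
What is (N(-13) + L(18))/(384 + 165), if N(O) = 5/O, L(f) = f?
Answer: 229/7137 ≈ 0.032086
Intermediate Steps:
(N(-13) + L(18))/(384 + 165) = (5/(-13) + 18)/(384 + 165) = (5*(-1/13) + 18)/549 = (-5/13 + 18)*(1/549) = (229/13)*(1/549) = 229/7137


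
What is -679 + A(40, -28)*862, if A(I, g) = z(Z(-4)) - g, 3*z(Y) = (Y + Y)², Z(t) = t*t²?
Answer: 14193379/3 ≈ 4.7311e+6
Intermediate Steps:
Z(t) = t³
z(Y) = 4*Y²/3 (z(Y) = (Y + Y)²/3 = (2*Y)²/3 = (4*Y²)/3 = 4*Y²/3)
A(I, g) = 16384/3 - g (A(I, g) = 4*((-4)³)²/3 - g = (4/3)*(-64)² - g = (4/3)*4096 - g = 16384/3 - g)
-679 + A(40, -28)*862 = -679 + (16384/3 - 1*(-28))*862 = -679 + (16384/3 + 28)*862 = -679 + (16468/3)*862 = -679 + 14195416/3 = 14193379/3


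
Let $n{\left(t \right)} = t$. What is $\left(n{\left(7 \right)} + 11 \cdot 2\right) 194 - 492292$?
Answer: $-486666$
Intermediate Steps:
$\left(n{\left(7 \right)} + 11 \cdot 2\right) 194 - 492292 = \left(7 + 11 \cdot 2\right) 194 - 492292 = \left(7 + 22\right) 194 - 492292 = 29 \cdot 194 - 492292 = 5626 - 492292 = -486666$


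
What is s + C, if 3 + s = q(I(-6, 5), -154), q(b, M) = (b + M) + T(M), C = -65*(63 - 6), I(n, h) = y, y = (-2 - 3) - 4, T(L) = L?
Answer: -4025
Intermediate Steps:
y = -9 (y = -5 - 4 = -9)
I(n, h) = -9
C = -3705 (C = -65*57 = -3705)
q(b, M) = b + 2*M (q(b, M) = (b + M) + M = (M + b) + M = b + 2*M)
s = -320 (s = -3 + (-9 + 2*(-154)) = -3 + (-9 - 308) = -3 - 317 = -320)
s + C = -320 - 3705 = -4025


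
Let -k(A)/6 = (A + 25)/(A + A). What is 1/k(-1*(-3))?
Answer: -1/28 ≈ -0.035714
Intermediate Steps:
k(A) = -3*(25 + A)/A (k(A) = -6*(A + 25)/(A + A) = -6*(25 + A)/(2*A) = -6*(25 + A)*1/(2*A) = -3*(25 + A)/A)
1/k(-1*(-3)) = 1/(-3 - 75/((-1*(-3)))) = 1/(-3 - 75/3) = 1/(-3 - 75*⅓) = 1/(-3 - 25) = 1/(-28) = -1/28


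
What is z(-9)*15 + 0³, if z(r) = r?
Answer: -135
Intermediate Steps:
z(-9)*15 + 0³ = -9*15 + 0³ = -135 + 0 = -135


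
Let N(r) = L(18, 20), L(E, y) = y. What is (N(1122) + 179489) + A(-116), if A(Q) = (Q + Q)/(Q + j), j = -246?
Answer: 32491245/181 ≈ 1.7951e+5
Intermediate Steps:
A(Q) = 2*Q/(-246 + Q) (A(Q) = (Q + Q)/(Q - 246) = (2*Q)/(-246 + Q) = 2*Q/(-246 + Q))
N(r) = 20
(N(1122) + 179489) + A(-116) = (20 + 179489) + 2*(-116)/(-246 - 116) = 179509 + 2*(-116)/(-362) = 179509 + 2*(-116)*(-1/362) = 179509 + 116/181 = 32491245/181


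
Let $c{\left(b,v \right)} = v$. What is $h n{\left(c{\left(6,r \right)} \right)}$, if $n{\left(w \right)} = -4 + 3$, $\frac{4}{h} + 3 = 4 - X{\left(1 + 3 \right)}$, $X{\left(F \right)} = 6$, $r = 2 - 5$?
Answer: $\frac{4}{5} \approx 0.8$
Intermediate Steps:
$r = -3$ ($r = 2 - 5 = -3$)
$h = - \frac{4}{5}$ ($h = \frac{4}{-3 + \left(4 - 6\right)} = \frac{4}{-3 - 2} = \frac{4}{-5} = 4 \left(- \frac{1}{5}\right) = - \frac{4}{5} \approx -0.8$)
$n{\left(w \right)} = -1$
$h n{\left(c{\left(6,r \right)} \right)} = \left(- \frac{4}{5}\right) \left(-1\right) = \frac{4}{5}$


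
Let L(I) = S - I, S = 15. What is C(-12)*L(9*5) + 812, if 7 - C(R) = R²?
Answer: 4922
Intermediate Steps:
C(R) = 7 - R²
L(I) = 15 - I
C(-12)*L(9*5) + 812 = (7 - 1*(-12)²)*(15 - 9*5) + 812 = (7 - 1*144)*(15 - 1*45) + 812 = (7 - 144)*(15 - 45) + 812 = -137*(-30) + 812 = 4110 + 812 = 4922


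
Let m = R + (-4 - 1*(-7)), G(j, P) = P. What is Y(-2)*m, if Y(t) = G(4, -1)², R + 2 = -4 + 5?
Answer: 2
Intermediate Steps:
R = -1 (R = -2 + (-4 + 5) = -2 + 1 = -1)
m = 2 (m = -1 + (-4 - 1*(-7)) = -1 + (-4 + 7) = -1 + 3 = 2)
Y(t) = 1 (Y(t) = (-1)² = 1)
Y(-2)*m = 1*2 = 2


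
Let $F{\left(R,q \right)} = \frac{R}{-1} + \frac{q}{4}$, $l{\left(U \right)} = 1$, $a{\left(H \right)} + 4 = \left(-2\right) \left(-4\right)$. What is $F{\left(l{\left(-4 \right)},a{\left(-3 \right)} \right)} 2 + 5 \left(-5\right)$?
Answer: $-25$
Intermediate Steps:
$a{\left(H \right)} = 4$ ($a{\left(H \right)} = -4 - -8 = -4 + 8 = 4$)
$F{\left(R,q \right)} = - R + \frac{q}{4}$ ($F{\left(R,q \right)} = R \left(-1\right) + q \frac{1}{4} = - R + \frac{q}{4}$)
$F{\left(l{\left(-4 \right)},a{\left(-3 \right)} \right)} 2 + 5 \left(-5\right) = \left(\left(-1\right) 1 + \frac{1}{4} \cdot 4\right) 2 + 5 \left(-5\right) = \left(-1 + 1\right) 2 - 25 = 0 \cdot 2 - 25 = 0 - 25 = -25$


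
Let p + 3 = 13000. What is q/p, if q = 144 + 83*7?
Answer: 725/12997 ≈ 0.055782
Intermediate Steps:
p = 12997 (p = -3 + 13000 = 12997)
q = 725 (q = 144 + 581 = 725)
q/p = 725/12997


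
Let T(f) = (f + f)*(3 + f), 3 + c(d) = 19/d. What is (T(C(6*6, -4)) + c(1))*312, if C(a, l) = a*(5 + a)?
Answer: 1362199488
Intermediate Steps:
c(d) = -3 + 19/d
T(f) = 2*f*(3 + f) (T(f) = (2*f)*(3 + f) = 2*f*(3 + f))
(T(C(6*6, -4)) + c(1))*312 = (2*((6*6)*(5 + 6*6))*(3 + (6*6)*(5 + 6*6)) + (-3 + 19/1))*312 = (2*(36*(5 + 36))*(3 + 36*(5 + 36)) + (-3 + 19*1))*312 = (2*(36*41)*(3 + 36*41) + (-3 + 19))*312 = (2*1476*(3 + 1476) + 16)*312 = (2*1476*1479 + 16)*312 = (4366008 + 16)*312 = 4366024*312 = 1362199488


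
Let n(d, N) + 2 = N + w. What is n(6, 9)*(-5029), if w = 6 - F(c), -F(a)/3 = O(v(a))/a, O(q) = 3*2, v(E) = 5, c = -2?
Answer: -20116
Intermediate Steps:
O(q) = 6
F(a) = -18/a
w = -3 (w = 6 - (-18)/(-2) = 6 - (-18)*(-1)/2 = 6 - 1*9 = 6 - 9 = -3)
n(d, N) = -5 + N (n(d, N) = -2 + (N - 3) = -2 + (-3 + N) = -5 + N)
n(6, 9)*(-5029) = (-5 + 9)*(-5029) = 4*(-5029) = -20116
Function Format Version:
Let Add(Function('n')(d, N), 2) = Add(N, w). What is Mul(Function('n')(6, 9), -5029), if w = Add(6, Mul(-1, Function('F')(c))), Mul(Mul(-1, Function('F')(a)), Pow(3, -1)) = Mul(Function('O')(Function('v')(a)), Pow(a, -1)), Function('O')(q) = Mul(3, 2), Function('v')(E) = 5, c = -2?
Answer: -20116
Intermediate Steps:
Function('O')(q) = 6
Function('F')(a) = Mul(-18, Pow(a, -1)) (Function('F')(a) = Mul(-3, Mul(6, Pow(a, -1))) = Mul(-18, Pow(a, -1)))
w = -3 (w = Add(6, Mul(-1, Mul(-18, Pow(-2, -1)))) = Add(6, Mul(-1, Mul(-18, Rational(-1, 2)))) = Add(6, Mul(-1, 9)) = Add(6, -9) = -3)
Function('n')(d, N) = Add(-5, N) (Function('n')(d, N) = Add(-2, Add(N, -3)) = Add(-2, Add(-3, N)) = Add(-5, N))
Mul(Function('n')(6, 9), -5029) = Mul(Add(-5, 9), -5029) = Mul(4, -5029) = -20116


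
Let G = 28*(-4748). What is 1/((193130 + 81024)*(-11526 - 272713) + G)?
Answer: -1/77925391750 ≈ -1.2833e-11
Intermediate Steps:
G = -132944
1/((193130 + 81024)*(-11526 - 272713) + G) = 1/((193130 + 81024)*(-11526 - 272713) - 132944) = 1/(274154*(-284239) - 132944) = 1/(-77925258806 - 132944) = 1/(-77925391750) = -1/77925391750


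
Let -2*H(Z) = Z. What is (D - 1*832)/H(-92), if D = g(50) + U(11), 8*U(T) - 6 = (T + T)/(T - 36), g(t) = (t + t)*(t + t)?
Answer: 114608/575 ≈ 199.32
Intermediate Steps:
g(t) = 4*t² (g(t) = (2*t)*(2*t) = 4*t²)
U(T) = ¾ + T/(4*(-36 + T)) (U(T) = ¾ + ((T + T)/(T - 36))/8 = ¾ + ((2*T)/(-36 + T))/8 = ¾ + (2*T/(-36 + T))/8 = ¾ + T/(4*(-36 + T)))
H(Z) = -Z/2
D = 250016/25 (D = 4*50² + (-27 + 11)/(-36 + 11) = 4*2500 - 16/(-25) = 10000 - 1/25*(-16) = 10000 + 16/25 = 250016/25 ≈ 10001.)
(D - 1*832)/H(-92) = (250016/25 - 1*832)/((-½*(-92))) = (250016/25 - 832)/46 = (229216/25)*(1/46) = 114608/575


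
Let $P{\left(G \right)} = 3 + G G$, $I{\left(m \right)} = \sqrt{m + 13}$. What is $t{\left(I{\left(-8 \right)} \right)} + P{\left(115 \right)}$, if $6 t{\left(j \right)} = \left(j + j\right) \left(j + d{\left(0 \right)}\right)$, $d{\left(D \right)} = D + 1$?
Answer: $\frac{39689}{3} + \frac{\sqrt{5}}{3} \approx 13230.0$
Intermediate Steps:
$I{\left(m \right)} = \sqrt{13 + m}$
$d{\left(D \right)} = 1 + D$
$t{\left(j \right)} = \frac{j \left(1 + j\right)}{3}$ ($t{\left(j \right)} = \frac{\left(j + j\right) \left(j + \left(1 + 0\right)\right)}{6} = \frac{2 j \left(j + 1\right)}{6} = \frac{2 j \left(1 + j\right)}{6} = \frac{j \left(1 + j\right)}{3}$)
$P{\left(G \right)} = 3 + G^{2}$
$t{\left(I{\left(-8 \right)} \right)} + P{\left(115 \right)} = \frac{\sqrt{13 - 8} \left(1 + \sqrt{13 - 8}\right)}{3} + \left(3 + 115^{2}\right) = \frac{\sqrt{5} \left(1 + \sqrt{5}\right)}{3} + \left(3 + 13225\right) = \frac{\sqrt{5} \left(1 + \sqrt{5}\right)}{3} + 13228 = 13228 + \frac{\sqrt{5} \left(1 + \sqrt{5}\right)}{3}$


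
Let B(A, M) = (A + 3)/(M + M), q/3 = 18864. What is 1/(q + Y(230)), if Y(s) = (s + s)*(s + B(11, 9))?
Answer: 9/1464748 ≈ 6.1444e-6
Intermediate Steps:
q = 56592 (q = 3*18864 = 56592)
B(A, M) = (3 + A)/(2*M) (B(A, M) = (3 + A)/((2*M)) = (3 + A)*(1/(2*M)) = (3 + A)/(2*M))
Y(s) = 2*s*(7/9 + s) (Y(s) = (s + s)*(s + (1/2)*(3 + 11)/9) = (2*s)*(s + (1/2)*(1/9)*14) = (2*s)*(s + 7/9) = (2*s)*(7/9 + s) = 2*s*(7/9 + s))
1/(q + Y(230)) = 1/(56592 + (2/9)*230*(7 + 9*230)) = 1/(56592 + (2/9)*230*(7 + 2070)) = 1/(56592 + (2/9)*230*2077) = 1/(56592 + 955420/9) = 1/(1464748/9) = 9/1464748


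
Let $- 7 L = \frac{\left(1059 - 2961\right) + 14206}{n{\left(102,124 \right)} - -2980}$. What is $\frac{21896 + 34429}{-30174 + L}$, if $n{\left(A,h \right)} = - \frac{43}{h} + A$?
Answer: $- \frac{150662334375}{80713203946} \approx -1.8666$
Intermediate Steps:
$n{\left(A,h \right)} = A - \frac{43}{h}$
$L = - \frac{1525696}{2674875}$ ($L = - \frac{\left(\left(1059 - 2961\right) + 14206\right) \frac{1}{\left(102 - \frac{43}{124}\right) - -2980}}{7} = - \frac{\left(-1902 + 14206\right) \frac{1}{\left(102 - \frac{43}{124}\right) + \left(-7402 + 10382\right)}}{7} = - \frac{12304 \frac{1}{\left(102 - \frac{43}{124}\right) + 2980}}{7} = - \frac{12304 \frac{1}{\frac{12605}{124} + 2980}}{7} = - \frac{12304 \frac{1}{\frac{382125}{124}}}{7} = - \frac{12304 \cdot \frac{124}{382125}}{7} = \left(- \frac{1}{7}\right) \frac{1525696}{382125} = - \frac{1525696}{2674875} \approx -0.57038$)
$\frac{21896 + 34429}{-30174 + L} = \frac{21896 + 34429}{-30174 - \frac{1525696}{2674875}} = \frac{56325}{- \frac{80713203946}{2674875}} = 56325 \left(- \frac{2674875}{80713203946}\right) = - \frac{150662334375}{80713203946}$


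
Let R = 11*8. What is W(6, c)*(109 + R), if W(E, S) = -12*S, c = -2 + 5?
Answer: -7092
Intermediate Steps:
c = 3
R = 88
W(6, c)*(109 + R) = (-12*3)*(109 + 88) = -36*197 = -7092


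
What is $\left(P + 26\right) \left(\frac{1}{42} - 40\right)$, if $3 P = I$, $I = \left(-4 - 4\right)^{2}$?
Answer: $- \frac{119209}{63} \approx -1892.2$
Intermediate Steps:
$I = 64$ ($I = \left(-8\right)^{2} = 64$)
$P = \frac{64}{3}$ ($P = \frac{1}{3} \cdot 64 = \frac{64}{3} \approx 21.333$)
$\left(P + 26\right) \left(\frac{1}{42} - 40\right) = \left(\frac{64}{3} + 26\right) \left(\frac{1}{42} - 40\right) = \frac{142 \left(\frac{1}{42} - 40\right)}{3} = \frac{142}{3} \left(- \frac{1679}{42}\right) = - \frac{119209}{63}$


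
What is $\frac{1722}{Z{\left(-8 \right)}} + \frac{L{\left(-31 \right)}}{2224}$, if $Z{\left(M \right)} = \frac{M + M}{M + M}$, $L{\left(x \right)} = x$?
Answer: $\frac{3829697}{2224} \approx 1722.0$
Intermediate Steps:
$Z{\left(M \right)} = 1$ ($Z{\left(M \right)} = \frac{2 M}{2 M} = 2 M \frac{1}{2 M} = 1$)
$\frac{1722}{Z{\left(-8 \right)}} + \frac{L{\left(-31 \right)}}{2224} = \frac{1722}{1} - \frac{31}{2224} = 1722 \cdot 1 - \frac{31}{2224} = 1722 - \frac{31}{2224} = \frac{3829697}{2224}$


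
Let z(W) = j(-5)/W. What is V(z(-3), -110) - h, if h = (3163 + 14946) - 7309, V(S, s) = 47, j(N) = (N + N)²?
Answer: -10753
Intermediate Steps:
j(N) = 4*N² (j(N) = (2*N)² = 4*N²)
z(W) = 100/W (z(W) = (4*(-5)²)/W = (4*25)/W = 100/W)
h = 10800 (h = 18109 - 7309 = 10800)
V(z(-3), -110) - h = 47 - 1*10800 = 47 - 10800 = -10753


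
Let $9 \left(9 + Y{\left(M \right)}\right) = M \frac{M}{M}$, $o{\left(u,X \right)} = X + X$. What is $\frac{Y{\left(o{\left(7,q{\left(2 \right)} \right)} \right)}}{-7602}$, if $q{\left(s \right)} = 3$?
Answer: $\frac{25}{22806} \approx 0.0010962$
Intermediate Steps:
$o{\left(u,X \right)} = 2 X$
$Y{\left(M \right)} = -9 + \frac{M}{9}$ ($Y{\left(M \right)} = -9 + \frac{M \frac{M}{M}}{9} = -9 + \frac{M 1}{9} = -9 + \frac{M}{9}$)
$\frac{Y{\left(o{\left(7,q{\left(2 \right)} \right)} \right)}}{-7602} = \frac{-9 + \frac{2 \cdot 3}{9}}{-7602} = \left(-9 + \frac{1}{9} \cdot 6\right) \left(- \frac{1}{7602}\right) = \left(-9 + \frac{2}{3}\right) \left(- \frac{1}{7602}\right) = \left(- \frac{25}{3}\right) \left(- \frac{1}{7602}\right) = \frac{25}{22806}$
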